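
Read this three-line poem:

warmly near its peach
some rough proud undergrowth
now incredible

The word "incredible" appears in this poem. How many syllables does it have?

4

"incredible" has 4 syllables.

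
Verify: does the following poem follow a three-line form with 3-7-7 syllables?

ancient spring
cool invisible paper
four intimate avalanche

Yes

Line 1: ancient(2) + spring(1) = 3 ✓
Line 2: cool(1) + invisible(4) + paper(2) = 7 ✓
Line 3: four(1) + intimate(3) + avalanche(3) = 7 ✓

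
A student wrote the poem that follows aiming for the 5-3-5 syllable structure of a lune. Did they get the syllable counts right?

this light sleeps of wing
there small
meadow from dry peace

Line 1: this(1) + light(1) + sleeps(1) + of(1) + wing(1) = 5 ✓
Line 2: there(1) + small(1) = 2 (expected 3)
Line 3: meadow(2) + from(1) + dry(1) + peace(1) = 5 ✓

No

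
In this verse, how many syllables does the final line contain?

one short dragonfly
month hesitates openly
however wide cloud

The final line: however (3), wide (1), cloud (1) → 5

5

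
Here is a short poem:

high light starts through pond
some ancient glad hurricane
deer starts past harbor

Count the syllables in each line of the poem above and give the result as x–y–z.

5–7–5

Line 1: "high light starts through pond": 1+1+1+1+1 = 5
Line 2: "some ancient glad hurricane": 1+2+1+3 = 7
Line 3: "deer starts past harbor": 1+1+1+2 = 5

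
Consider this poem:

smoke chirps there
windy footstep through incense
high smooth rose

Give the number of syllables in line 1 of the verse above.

Line 1: smoke(1) + chirps(1) + there(1) = 3

3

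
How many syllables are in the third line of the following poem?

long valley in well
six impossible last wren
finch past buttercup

The third line: finch (1), past (1), buttercup (3) → 5

5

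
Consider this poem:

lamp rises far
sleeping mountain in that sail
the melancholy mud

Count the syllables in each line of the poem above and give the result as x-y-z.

Line 1: lamp(1) + rises(2) + far(1) = 4
Line 2: sleeping(2) + mountain(2) + in(1) + that(1) + sail(1) = 7
Line 3: the(1) + melancholy(4) + mud(1) = 6

4-7-6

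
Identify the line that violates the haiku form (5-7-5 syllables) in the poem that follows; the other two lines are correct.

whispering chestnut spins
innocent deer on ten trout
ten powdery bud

Line 1: "whispering chestnut spins": 3+2+1 = 6 (expected 5)
Line 2: "innocent deer on ten trout": 3+1+1+1+1 = 7 ✓
Line 3: "ten powdery bud": 1+3+1 = 5 ✓

Line 1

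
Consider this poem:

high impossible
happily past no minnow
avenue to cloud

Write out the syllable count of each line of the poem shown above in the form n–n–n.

Line 1: high(1) + impossible(4) = 5
Line 2: happily(3) + past(1) + no(1) + minnow(2) = 7
Line 3: avenue(3) + to(1) + cloud(1) = 5

5–7–5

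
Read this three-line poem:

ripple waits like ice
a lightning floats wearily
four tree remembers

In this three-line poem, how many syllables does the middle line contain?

The middle line: "a lightning floats wearily": 1+2+1+3 = 7

7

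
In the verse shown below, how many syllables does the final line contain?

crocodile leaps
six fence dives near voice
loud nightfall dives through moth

The final line: "loud nightfall dives through moth": 1+2+1+1+1 = 6

6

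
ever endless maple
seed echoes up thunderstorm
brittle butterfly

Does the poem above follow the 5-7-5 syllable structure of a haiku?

No

Line 1: ever(2) + endless(2) + maple(2) = 6 (expected 5)
Line 2: seed(1) + echoes(2) + up(1) + thunderstorm(3) = 7 ✓
Line 3: brittle(2) + butterfly(3) = 5 ✓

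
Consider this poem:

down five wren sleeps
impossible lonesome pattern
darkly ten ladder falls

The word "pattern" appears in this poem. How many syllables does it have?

2

"pattern" has 2 syllables.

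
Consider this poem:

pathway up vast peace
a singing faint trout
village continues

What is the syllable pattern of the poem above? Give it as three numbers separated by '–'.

Line 1: pathway(2) + up(1) + vast(1) + peace(1) = 5
Line 2: a(1) + singing(2) + faint(1) + trout(1) = 5
Line 3: village(2) + continues(3) = 5

5–5–5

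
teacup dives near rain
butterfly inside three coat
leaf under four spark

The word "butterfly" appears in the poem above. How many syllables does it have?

3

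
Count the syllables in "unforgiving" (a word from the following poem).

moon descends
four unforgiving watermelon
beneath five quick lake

"unforgiving" has 4 syllables.

4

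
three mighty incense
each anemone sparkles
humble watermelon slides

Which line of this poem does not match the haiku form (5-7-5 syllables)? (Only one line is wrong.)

Line 1: three (1), mighty (2), incense (2) → 5 ✓
Line 2: each (1), anemone (4), sparkles (2) → 7 ✓
Line 3: humble (2), watermelon (4), slides (1) → 7 (expected 5)

Line 3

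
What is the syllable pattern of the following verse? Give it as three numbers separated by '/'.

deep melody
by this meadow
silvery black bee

4/4/5

Line 1: "deep melody": 1+3 = 4
Line 2: "by this meadow": 1+1+2 = 4
Line 3: "silvery black bee": 3+1+1 = 5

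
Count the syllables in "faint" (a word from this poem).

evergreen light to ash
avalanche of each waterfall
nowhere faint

1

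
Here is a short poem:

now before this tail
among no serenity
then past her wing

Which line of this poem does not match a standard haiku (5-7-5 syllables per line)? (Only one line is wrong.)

Line 3

Line 1: now(1) + before(2) + this(1) + tail(1) = 5 ✓
Line 2: among(2) + no(1) + serenity(4) = 7 ✓
Line 3: then(1) + past(1) + her(1) + wing(1) = 4 (expected 5)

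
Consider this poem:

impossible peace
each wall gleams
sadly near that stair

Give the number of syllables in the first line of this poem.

5

The first line: "impossible peace": 4+1 = 5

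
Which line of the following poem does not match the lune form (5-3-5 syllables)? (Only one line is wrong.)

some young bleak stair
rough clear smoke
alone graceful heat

The first line

Line 1: some (1), young (1), bleak (1), stair (1) → 4 (expected 5)
Line 2: rough (1), clear (1), smoke (1) → 3 ✓
Line 3: alone (2), graceful (2), heat (1) → 5 ✓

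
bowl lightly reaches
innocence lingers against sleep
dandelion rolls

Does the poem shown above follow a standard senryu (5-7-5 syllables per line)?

No

Line 1: bowl (1), lightly (2), reaches (2) → 5 ✓
Line 2: innocence (3), lingers (2), against (2), sleep (1) → 8 (expected 7)
Line 3: dandelion (4), rolls (1) → 5 ✓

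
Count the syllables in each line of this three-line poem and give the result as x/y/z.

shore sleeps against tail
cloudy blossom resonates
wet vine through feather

Line 1: shore(1) + sleeps(1) + against(2) + tail(1) = 5
Line 2: cloudy(2) + blossom(2) + resonates(3) = 7
Line 3: wet(1) + vine(1) + through(1) + feather(2) = 5

5/7/5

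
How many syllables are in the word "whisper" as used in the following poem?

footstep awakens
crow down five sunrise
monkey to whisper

"whisper" has 2 syllables.

2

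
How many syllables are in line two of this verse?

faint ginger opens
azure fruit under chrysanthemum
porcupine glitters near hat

9

Line two: azure (2), fruit (1), under (2), chrysanthemum (4) → 9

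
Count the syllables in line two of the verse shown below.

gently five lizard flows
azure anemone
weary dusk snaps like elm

Line two: "azure anemone": 2+4 = 6

6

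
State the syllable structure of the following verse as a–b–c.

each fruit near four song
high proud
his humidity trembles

Line 1: each (1), fruit (1), near (1), four (1), song (1) → 5
Line 2: high (1), proud (1) → 2
Line 3: his (1), humidity (4), trembles (2) → 7

5–2–7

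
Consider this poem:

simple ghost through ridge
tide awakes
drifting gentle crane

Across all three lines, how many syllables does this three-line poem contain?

13

Line 1: simple(2) + ghost(1) + through(1) + ridge(1) = 5
Line 2: tide(1) + awakes(2) = 3
Line 3: drifting(2) + gentle(2) + crane(1) = 5
Total: 5 + 3 + 5 = 13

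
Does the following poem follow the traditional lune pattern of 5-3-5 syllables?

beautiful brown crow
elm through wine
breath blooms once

Line 1: "beautiful brown crow": 3+1+1 = 5 ✓
Line 2: "elm through wine": 1+1+1 = 3 ✓
Line 3: "breath blooms once": 1+1+1 = 3 (expected 5)

No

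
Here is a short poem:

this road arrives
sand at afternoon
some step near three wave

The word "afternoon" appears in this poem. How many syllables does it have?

"afternoon" has 3 syllables.

3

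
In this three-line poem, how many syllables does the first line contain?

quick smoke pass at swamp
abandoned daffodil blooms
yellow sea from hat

5

The first line: quick(1) + smoke(1) + pass(1) + at(1) + swamp(1) = 5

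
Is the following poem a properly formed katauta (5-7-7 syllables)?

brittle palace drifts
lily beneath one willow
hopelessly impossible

Line 1: brittle(2) + palace(2) + drifts(1) = 5 ✓
Line 2: lily(2) + beneath(2) + one(1) + willow(2) = 7 ✓
Line 3: hopelessly(3) + impossible(4) = 7 ✓

Yes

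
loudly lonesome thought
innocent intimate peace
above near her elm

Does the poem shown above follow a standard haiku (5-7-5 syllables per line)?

Line 1: loudly(2) + lonesome(2) + thought(1) = 5 ✓
Line 2: innocent(3) + intimate(3) + peace(1) = 7 ✓
Line 3: above(2) + near(1) + her(1) + elm(1) = 5 ✓

Yes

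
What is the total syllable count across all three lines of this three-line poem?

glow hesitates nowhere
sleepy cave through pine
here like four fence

Line 1: "glow hesitates nowhere": 1+3+2 = 6
Line 2: "sleepy cave through pine": 2+1+1+1 = 5
Line 3: "here like four fence": 1+1+1+1 = 4
Total: 6 + 5 + 4 = 15

15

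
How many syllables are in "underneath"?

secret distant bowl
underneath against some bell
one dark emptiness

3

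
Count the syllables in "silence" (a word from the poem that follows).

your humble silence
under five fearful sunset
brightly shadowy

2

"silence" has 2 syllables.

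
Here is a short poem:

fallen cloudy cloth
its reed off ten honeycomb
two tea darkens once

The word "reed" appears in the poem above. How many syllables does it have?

1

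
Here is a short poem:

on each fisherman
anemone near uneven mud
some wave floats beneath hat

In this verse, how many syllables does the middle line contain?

9

The middle line: anemone (4), near (1), uneven (3), mud (1) → 9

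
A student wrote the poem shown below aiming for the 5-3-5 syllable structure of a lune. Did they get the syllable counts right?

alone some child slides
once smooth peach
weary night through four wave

Line 1: alone(2) + some(1) + child(1) + slides(1) = 5 ✓
Line 2: once(1) + smooth(1) + peach(1) = 3 ✓
Line 3: weary(2) + night(1) + through(1) + four(1) + wave(1) = 6 (expected 5)

No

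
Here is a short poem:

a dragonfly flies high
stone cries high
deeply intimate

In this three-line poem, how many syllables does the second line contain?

3

The second line: stone (1), cries (1), high (1) → 3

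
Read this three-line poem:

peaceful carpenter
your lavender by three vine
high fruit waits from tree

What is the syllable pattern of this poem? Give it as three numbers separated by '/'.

Line 1: peaceful (2), carpenter (3) → 5
Line 2: your (1), lavender (3), by (1), three (1), vine (1) → 7
Line 3: high (1), fruit (1), waits (1), from (1), tree (1) → 5

5/7/5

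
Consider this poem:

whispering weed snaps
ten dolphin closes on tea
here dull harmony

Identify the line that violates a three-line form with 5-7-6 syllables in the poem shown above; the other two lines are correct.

Line 1: whispering(3) + weed(1) + snaps(1) = 5 ✓
Line 2: ten(1) + dolphin(2) + closes(2) + on(1) + tea(1) = 7 ✓
Line 3: here(1) + dull(1) + harmony(3) = 5 (expected 6)

The third line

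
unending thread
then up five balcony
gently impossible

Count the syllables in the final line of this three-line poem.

6

The final line: "gently impossible": 2+4 = 6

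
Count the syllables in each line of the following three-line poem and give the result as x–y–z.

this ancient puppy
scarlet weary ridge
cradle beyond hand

Line 1: "this ancient puppy": 1+2+2 = 5
Line 2: "scarlet weary ridge": 2+2+1 = 5
Line 3: "cradle beyond hand": 2+2+1 = 5

5–5–5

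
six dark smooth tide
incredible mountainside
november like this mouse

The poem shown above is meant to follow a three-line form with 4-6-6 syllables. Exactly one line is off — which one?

Line 2

Line 1: "six dark smooth tide": 1+1+1+1 = 4 ✓
Line 2: "incredible mountainside": 4+3 = 7 (expected 6)
Line 3: "november like this mouse": 3+1+1+1 = 6 ✓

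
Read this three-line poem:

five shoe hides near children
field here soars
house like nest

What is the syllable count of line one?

Line one: five (1), shoe (1), hides (1), near (1), children (2) → 6

6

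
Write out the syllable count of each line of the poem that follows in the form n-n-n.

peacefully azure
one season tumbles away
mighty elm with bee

5-7-5

Line 1: peacefully (3), azure (2) → 5
Line 2: one (1), season (2), tumbles (2), away (2) → 7
Line 3: mighty (2), elm (1), with (1), bee (1) → 5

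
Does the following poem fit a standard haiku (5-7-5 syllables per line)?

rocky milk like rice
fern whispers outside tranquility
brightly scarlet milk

Line 1: "rocky milk like rice": 2+1+1+1 = 5 ✓
Line 2: "fern whispers outside tranquility": 1+2+2+4 = 9 (expected 7)
Line 3: "brightly scarlet milk": 2+2+1 = 5 ✓

No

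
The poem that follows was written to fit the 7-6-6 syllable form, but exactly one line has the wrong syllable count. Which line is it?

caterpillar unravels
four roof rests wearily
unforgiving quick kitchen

Line 3

Line 1: caterpillar (4), unravels (3) → 7 ✓
Line 2: four (1), roof (1), rests (1), wearily (3) → 6 ✓
Line 3: unforgiving (4), quick (1), kitchen (2) → 7 (expected 6)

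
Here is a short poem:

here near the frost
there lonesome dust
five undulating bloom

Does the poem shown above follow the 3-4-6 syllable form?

No

Line 1: here (1), near (1), the (1), frost (1) → 4 (expected 3)
Line 2: there (1), lonesome (2), dust (1) → 4 ✓
Line 3: five (1), undulating (4), bloom (1) → 6 ✓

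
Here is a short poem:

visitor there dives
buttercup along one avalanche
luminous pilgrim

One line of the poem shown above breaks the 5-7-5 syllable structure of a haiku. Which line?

Line 1: "visitor there dives": 3+1+1 = 5 ✓
Line 2: "buttercup along one avalanche": 3+2+1+3 = 9 (expected 7)
Line 3: "luminous pilgrim": 3+2 = 5 ✓

The second line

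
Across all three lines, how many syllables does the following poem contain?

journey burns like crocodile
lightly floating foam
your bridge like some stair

Line 1: "journey burns like crocodile": 2+1+1+3 = 7
Line 2: "lightly floating foam": 2+2+1 = 5
Line 3: "your bridge like some stair": 1+1+1+1+1 = 5
Total: 7 + 5 + 5 = 17

17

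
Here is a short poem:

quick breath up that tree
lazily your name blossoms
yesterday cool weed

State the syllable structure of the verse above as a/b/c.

Line 1: quick(1) + breath(1) + up(1) + that(1) + tree(1) = 5
Line 2: lazily(3) + your(1) + name(1) + blossoms(2) = 7
Line 3: yesterday(3) + cool(1) + weed(1) = 5

5/7/5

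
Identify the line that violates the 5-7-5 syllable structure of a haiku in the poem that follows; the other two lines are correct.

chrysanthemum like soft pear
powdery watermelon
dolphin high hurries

Line 1

Line 1: chrysanthemum(4) + like(1) + soft(1) + pear(1) = 7 (expected 5)
Line 2: powdery(3) + watermelon(4) = 7 ✓
Line 3: dolphin(2) + high(1) + hurries(2) = 5 ✓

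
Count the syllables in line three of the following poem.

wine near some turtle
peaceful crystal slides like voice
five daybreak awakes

Line three: five (1), daybreak (2), awakes (2) → 5

5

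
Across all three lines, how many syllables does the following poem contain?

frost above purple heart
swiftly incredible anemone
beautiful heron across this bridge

Line 1: frost(1) + above(2) + purple(2) + heart(1) = 6
Line 2: swiftly(2) + incredible(4) + anemone(4) = 10
Line 3: beautiful(3) + heron(2) + across(2) + this(1) + bridge(1) = 9
Total: 6 + 10 + 9 = 25

25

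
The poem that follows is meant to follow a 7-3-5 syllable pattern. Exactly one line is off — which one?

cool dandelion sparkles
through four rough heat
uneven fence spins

Line 1: cool(1) + dandelion(4) + sparkles(2) = 7 ✓
Line 2: through(1) + four(1) + rough(1) + heat(1) = 4 (expected 3)
Line 3: uneven(3) + fence(1) + spins(1) = 5 ✓

The second line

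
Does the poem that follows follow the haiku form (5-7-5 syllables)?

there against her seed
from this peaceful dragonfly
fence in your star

No

Line 1: "there against her seed": 1+2+1+1 = 5 ✓
Line 2: "from this peaceful dragonfly": 1+1+2+3 = 7 ✓
Line 3: "fence in your star": 1+1+1+1 = 4 (expected 5)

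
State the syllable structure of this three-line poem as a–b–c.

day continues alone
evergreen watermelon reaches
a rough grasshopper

6–9–5

Line 1: "day continues alone": 1+3+2 = 6
Line 2: "evergreen watermelon reaches": 3+4+2 = 9
Line 3: "a rough grasshopper": 1+1+3 = 5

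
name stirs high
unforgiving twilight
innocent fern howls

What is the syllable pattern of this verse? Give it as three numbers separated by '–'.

Line 1: name (1), stirs (1), high (1) → 3
Line 2: unforgiving (4), twilight (2) → 6
Line 3: innocent (3), fern (1), howls (1) → 5

3–6–5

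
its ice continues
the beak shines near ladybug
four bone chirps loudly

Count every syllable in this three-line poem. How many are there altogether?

Line 1: its(1) + ice(1) + continues(3) = 5
Line 2: the(1) + beak(1) + shines(1) + near(1) + ladybug(3) = 7
Line 3: four(1) + bone(1) + chirps(1) + loudly(2) = 5
Total: 5 + 7 + 5 = 17

17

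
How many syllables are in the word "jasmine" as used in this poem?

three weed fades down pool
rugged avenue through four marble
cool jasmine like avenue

2

"jasmine" has 2 syllables.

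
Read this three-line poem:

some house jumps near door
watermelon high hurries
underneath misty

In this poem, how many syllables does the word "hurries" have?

2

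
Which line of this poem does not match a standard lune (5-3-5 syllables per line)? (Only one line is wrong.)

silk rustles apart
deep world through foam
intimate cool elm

Line 1: silk(1) + rustles(2) + apart(2) = 5 ✓
Line 2: deep(1) + world(1) + through(1) + foam(1) = 4 (expected 3)
Line 3: intimate(3) + cool(1) + elm(1) = 5 ✓

Line 2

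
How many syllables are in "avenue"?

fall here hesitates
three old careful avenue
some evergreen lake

3

"avenue" has 3 syllables.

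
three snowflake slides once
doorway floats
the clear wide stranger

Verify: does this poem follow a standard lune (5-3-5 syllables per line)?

Yes

Line 1: three(1) + snowflake(2) + slides(1) + once(1) = 5 ✓
Line 2: doorway(2) + floats(1) = 3 ✓
Line 3: the(1) + clear(1) + wide(1) + stranger(2) = 5 ✓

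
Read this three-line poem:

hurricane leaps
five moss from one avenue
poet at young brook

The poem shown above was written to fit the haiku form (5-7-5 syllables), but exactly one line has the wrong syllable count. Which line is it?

Line 1: hurricane (3), leaps (1) → 4 (expected 5)
Line 2: five (1), moss (1), from (1), one (1), avenue (3) → 7 ✓
Line 3: poet (2), at (1), young (1), brook (1) → 5 ✓

Line 1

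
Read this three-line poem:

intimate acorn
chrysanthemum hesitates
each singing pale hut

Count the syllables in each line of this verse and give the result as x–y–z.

Line 1: intimate (3), acorn (2) → 5
Line 2: chrysanthemum (4), hesitates (3) → 7
Line 3: each (1), singing (2), pale (1), hut (1) → 5

5–7–5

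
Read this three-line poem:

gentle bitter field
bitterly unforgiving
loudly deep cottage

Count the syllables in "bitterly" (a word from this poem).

3

"bitterly" has 3 syllables.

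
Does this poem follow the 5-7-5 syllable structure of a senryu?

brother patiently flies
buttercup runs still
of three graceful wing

Line 1: brother(2) + patiently(3) + flies(1) = 6 (expected 5)
Line 2: buttercup(3) + runs(1) + still(1) = 5 (expected 7)
Line 3: of(1) + three(1) + graceful(2) + wing(1) = 5 ✓

No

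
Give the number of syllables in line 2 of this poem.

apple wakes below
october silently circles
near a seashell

8

Line 2: "october silently circles": 3+3+2 = 8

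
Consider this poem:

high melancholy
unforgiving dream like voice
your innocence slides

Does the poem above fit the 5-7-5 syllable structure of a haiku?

Line 1: "high melancholy": 1+4 = 5 ✓
Line 2: "unforgiving dream like voice": 4+1+1+1 = 7 ✓
Line 3: "your innocence slides": 1+3+1 = 5 ✓

Yes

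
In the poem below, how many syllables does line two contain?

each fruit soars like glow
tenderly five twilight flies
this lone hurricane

7

Line two: "tenderly five twilight flies": 3+1+2+1 = 7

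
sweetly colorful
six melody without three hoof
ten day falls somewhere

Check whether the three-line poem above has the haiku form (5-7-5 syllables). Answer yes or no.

No

Line 1: "sweetly colorful": 2+3 = 5 ✓
Line 2: "six melody without three hoof": 1+3+2+1+1 = 8 (expected 7)
Line 3: "ten day falls somewhere": 1+1+1+2 = 5 ✓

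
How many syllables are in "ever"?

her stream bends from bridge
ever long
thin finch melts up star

2

"ever" has 2 syllables.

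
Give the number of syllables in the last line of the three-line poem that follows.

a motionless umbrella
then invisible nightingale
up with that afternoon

6

The last line: "up with that afternoon": 1+1+1+3 = 6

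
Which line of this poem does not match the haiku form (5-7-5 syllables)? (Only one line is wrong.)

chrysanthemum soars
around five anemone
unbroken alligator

The third line

Line 1: chrysanthemum (4), soars (1) → 5 ✓
Line 2: around (2), five (1), anemone (4) → 7 ✓
Line 3: unbroken (3), alligator (4) → 7 (expected 5)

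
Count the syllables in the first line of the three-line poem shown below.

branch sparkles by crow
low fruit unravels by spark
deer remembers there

The first line: branch(1) + sparkles(2) + by(1) + crow(1) = 5

5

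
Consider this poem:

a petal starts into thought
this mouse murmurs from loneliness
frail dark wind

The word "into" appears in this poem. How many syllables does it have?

2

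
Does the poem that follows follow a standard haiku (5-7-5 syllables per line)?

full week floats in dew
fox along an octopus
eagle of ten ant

Line 1: "full week floats in dew": 1+1+1+1+1 = 5 ✓
Line 2: "fox along an octopus": 1+2+1+3 = 7 ✓
Line 3: "eagle of ten ant": 2+1+1+1 = 5 ✓

Yes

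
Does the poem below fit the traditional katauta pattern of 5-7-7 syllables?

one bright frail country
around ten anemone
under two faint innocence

Line 1: "one bright frail country": 1+1+1+2 = 5 ✓
Line 2: "around ten anemone": 2+1+4 = 7 ✓
Line 3: "under two faint innocence": 2+1+1+3 = 7 ✓

Yes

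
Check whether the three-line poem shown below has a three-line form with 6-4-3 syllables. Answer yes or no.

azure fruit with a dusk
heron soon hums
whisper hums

Line 1: azure(2) + fruit(1) + with(1) + a(1) + dusk(1) = 6 ✓
Line 2: heron(2) + soon(1) + hums(1) = 4 ✓
Line 3: whisper(2) + hums(1) = 3 ✓

Yes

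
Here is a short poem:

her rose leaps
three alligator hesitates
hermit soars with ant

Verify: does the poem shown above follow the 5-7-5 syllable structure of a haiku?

Line 1: her(1) + rose(1) + leaps(1) = 3 (expected 5)
Line 2: three(1) + alligator(4) + hesitates(3) = 8 (expected 7)
Line 3: hermit(2) + soars(1) + with(1) + ant(1) = 5 ✓

No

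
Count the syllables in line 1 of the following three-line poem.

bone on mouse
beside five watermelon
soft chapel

3

Line 1: bone (1), on (1), mouse (1) → 3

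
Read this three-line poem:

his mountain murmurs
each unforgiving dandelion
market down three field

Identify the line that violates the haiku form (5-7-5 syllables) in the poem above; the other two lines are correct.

Line 2

Line 1: his (1), mountain (2), murmurs (2) → 5 ✓
Line 2: each (1), unforgiving (4), dandelion (4) → 9 (expected 7)
Line 3: market (2), down (1), three (1), field (1) → 5 ✓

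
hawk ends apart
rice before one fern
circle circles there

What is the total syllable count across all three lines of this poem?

14

Line 1: hawk(1) + ends(1) + apart(2) = 4
Line 2: rice(1) + before(2) + one(1) + fern(1) = 5
Line 3: circle(2) + circles(2) + there(1) = 5
Total: 4 + 5 + 5 = 14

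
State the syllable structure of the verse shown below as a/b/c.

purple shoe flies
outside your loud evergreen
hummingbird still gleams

4/7/5

Line 1: purple (2), shoe (1), flies (1) → 4
Line 2: outside (2), your (1), loud (1), evergreen (3) → 7
Line 3: hummingbird (3), still (1), gleams (1) → 5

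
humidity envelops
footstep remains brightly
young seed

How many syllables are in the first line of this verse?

7

The first line: humidity(4) + envelops(3) = 7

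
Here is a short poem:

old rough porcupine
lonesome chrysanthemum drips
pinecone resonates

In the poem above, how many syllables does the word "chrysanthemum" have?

4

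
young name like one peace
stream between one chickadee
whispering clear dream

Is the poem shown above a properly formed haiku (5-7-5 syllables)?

Yes

Line 1: young(1) + name(1) + like(1) + one(1) + peace(1) = 5 ✓
Line 2: stream(1) + between(2) + one(1) + chickadee(3) = 7 ✓
Line 3: whispering(3) + clear(1) + dream(1) = 5 ✓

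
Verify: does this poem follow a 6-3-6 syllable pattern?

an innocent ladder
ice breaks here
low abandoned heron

Yes

Line 1: an(1) + innocent(3) + ladder(2) = 6 ✓
Line 2: ice(1) + breaks(1) + here(1) = 3 ✓
Line 3: low(1) + abandoned(3) + heron(2) = 6 ✓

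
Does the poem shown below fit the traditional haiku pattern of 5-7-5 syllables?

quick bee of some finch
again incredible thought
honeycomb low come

Yes

Line 1: quick (1), bee (1), of (1), some (1), finch (1) → 5 ✓
Line 2: again (2), incredible (4), thought (1) → 7 ✓
Line 3: honeycomb (3), low (1), come (1) → 5 ✓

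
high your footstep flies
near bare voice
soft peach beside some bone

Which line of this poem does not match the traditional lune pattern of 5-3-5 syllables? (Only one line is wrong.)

Line 3

Line 1: "high your footstep flies": 1+1+2+1 = 5 ✓
Line 2: "near bare voice": 1+1+1 = 3 ✓
Line 3: "soft peach beside some bone": 1+1+2+1+1 = 6 (expected 5)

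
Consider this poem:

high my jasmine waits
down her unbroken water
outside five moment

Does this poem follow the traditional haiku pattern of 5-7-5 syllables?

Line 1: "high my jasmine waits": 1+1+2+1 = 5 ✓
Line 2: "down her unbroken water": 1+1+3+2 = 7 ✓
Line 3: "outside five moment": 2+1+2 = 5 ✓

Yes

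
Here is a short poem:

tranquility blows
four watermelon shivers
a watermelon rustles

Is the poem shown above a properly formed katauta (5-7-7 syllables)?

Line 1: "tranquility blows": 4+1 = 5 ✓
Line 2: "four watermelon shivers": 1+4+2 = 7 ✓
Line 3: "a watermelon rustles": 1+4+2 = 7 ✓

Yes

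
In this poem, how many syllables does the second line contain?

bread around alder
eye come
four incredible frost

2

The second line: "eye come": 1+1 = 2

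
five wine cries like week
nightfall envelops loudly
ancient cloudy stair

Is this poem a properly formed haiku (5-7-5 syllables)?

Yes

Line 1: five(1) + wine(1) + cries(1) + like(1) + week(1) = 5 ✓
Line 2: nightfall(2) + envelops(3) + loudly(2) = 7 ✓
Line 3: ancient(2) + cloudy(2) + stair(1) = 5 ✓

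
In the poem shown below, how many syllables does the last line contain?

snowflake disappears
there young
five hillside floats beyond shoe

The last line: "five hillside floats beyond shoe": 1+2+1+2+1 = 7

7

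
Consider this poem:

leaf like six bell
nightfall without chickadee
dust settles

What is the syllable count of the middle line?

The middle line: "nightfall without chickadee": 2+2+3 = 7

7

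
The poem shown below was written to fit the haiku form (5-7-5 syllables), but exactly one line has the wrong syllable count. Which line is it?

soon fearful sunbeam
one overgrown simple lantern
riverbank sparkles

Line 1: soon(1) + fearful(2) + sunbeam(2) = 5 ✓
Line 2: one(1) + overgrown(3) + simple(2) + lantern(2) = 8 (expected 7)
Line 3: riverbank(3) + sparkles(2) = 5 ✓

The second line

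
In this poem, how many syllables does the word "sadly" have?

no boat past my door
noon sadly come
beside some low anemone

2

"sadly" has 2 syllables.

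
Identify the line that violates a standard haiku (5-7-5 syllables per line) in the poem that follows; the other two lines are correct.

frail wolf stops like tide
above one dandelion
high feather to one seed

Line 3

Line 1: frail (1), wolf (1), stops (1), like (1), tide (1) → 5 ✓
Line 2: above (2), one (1), dandelion (4) → 7 ✓
Line 3: high (1), feather (2), to (1), one (1), seed (1) → 6 (expected 5)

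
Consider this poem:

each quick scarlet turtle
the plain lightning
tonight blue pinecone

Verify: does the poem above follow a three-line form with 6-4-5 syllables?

Yes

Line 1: "each quick scarlet turtle": 1+1+2+2 = 6 ✓
Line 2: "the plain lightning": 1+1+2 = 4 ✓
Line 3: "tonight blue pinecone": 2+1+2 = 5 ✓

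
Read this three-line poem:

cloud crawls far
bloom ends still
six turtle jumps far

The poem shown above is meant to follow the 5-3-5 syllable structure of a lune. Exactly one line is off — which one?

The first line

Line 1: cloud (1), crawls (1), far (1) → 3 (expected 5)
Line 2: bloom (1), ends (1), still (1) → 3 ✓
Line 3: six (1), turtle (2), jumps (1), far (1) → 5 ✓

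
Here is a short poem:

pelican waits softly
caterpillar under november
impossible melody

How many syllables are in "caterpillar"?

4

"caterpillar" has 4 syllables.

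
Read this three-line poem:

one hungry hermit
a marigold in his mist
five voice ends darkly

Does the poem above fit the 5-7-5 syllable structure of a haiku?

Yes

Line 1: one (1), hungry (2), hermit (2) → 5 ✓
Line 2: a (1), marigold (3), in (1), his (1), mist (1) → 7 ✓
Line 3: five (1), voice (1), ends (1), darkly (2) → 5 ✓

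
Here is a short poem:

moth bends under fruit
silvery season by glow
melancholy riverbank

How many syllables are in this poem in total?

19

Line 1: moth (1), bends (1), under (2), fruit (1) → 5
Line 2: silvery (3), season (2), by (1), glow (1) → 7
Line 3: melancholy (4), riverbank (3) → 7
Total: 5 + 7 + 7 = 19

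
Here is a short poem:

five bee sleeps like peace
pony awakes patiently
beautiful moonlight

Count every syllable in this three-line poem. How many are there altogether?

17

Line 1: "five bee sleeps like peace": 1+1+1+1+1 = 5
Line 2: "pony awakes patiently": 2+2+3 = 7
Line 3: "beautiful moonlight": 3+2 = 5
Total: 5 + 7 + 5 = 17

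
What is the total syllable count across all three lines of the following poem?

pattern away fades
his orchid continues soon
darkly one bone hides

Line 1: pattern(2) + away(2) + fades(1) = 5
Line 2: his(1) + orchid(2) + continues(3) + soon(1) = 7
Line 3: darkly(2) + one(1) + bone(1) + hides(1) = 5
Total: 5 + 7 + 5 = 17

17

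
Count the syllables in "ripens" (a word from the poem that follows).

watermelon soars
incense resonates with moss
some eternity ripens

2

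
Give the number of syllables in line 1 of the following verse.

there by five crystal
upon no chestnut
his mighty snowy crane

5

Line 1: "there by five crystal": 1+1+1+2 = 5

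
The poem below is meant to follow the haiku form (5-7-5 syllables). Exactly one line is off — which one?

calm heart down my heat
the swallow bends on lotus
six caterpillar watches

Line 1: "calm heart down my heat": 1+1+1+1+1 = 5 ✓
Line 2: "the swallow bends on lotus": 1+2+1+1+2 = 7 ✓
Line 3: "six caterpillar watches": 1+4+2 = 7 (expected 5)

The third line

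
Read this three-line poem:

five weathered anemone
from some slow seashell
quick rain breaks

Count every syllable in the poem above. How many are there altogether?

15

Line 1: five(1) + weathered(2) + anemone(4) = 7
Line 2: from(1) + some(1) + slow(1) + seashell(2) = 5
Line 3: quick(1) + rain(1) + breaks(1) = 3
Total: 7 + 5 + 3 = 15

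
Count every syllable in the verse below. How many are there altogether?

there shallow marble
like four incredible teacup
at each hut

16

Line 1: "there shallow marble": 1+2+2 = 5
Line 2: "like four incredible teacup": 1+1+4+2 = 8
Line 3: "at each hut": 1+1+1 = 3
Total: 5 + 8 + 3 = 16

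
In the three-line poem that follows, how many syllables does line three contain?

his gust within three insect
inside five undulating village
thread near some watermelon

Line three: thread(1) + near(1) + some(1) + watermelon(4) = 7

7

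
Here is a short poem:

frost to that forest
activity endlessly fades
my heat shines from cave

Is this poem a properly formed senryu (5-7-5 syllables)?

No

Line 1: frost (1), to (1), that (1), forest (2) → 5 ✓
Line 2: activity (4), endlessly (3), fades (1) → 8 (expected 7)
Line 3: my (1), heat (1), shines (1), from (1), cave (1) → 5 ✓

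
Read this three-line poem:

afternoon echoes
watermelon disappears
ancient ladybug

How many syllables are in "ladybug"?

3

"ladybug" has 3 syllables.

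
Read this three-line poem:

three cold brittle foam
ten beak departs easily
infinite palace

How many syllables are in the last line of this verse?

5

The last line: "infinite palace": 3+2 = 5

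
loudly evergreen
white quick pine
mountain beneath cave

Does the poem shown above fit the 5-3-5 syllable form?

Line 1: loudly(2) + evergreen(3) = 5 ✓
Line 2: white(1) + quick(1) + pine(1) = 3 ✓
Line 3: mountain(2) + beneath(2) + cave(1) = 5 ✓

Yes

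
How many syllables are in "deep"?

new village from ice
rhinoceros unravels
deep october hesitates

1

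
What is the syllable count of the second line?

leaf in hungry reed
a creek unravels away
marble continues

7

The second line: "a creek unravels away": 1+1+3+2 = 7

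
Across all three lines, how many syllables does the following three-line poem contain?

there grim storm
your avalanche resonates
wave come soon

Line 1: there (1), grim (1), storm (1) → 3
Line 2: your (1), avalanche (3), resonates (3) → 7
Line 3: wave (1), come (1), soon (1) → 3
Total: 3 + 7 + 3 = 13

13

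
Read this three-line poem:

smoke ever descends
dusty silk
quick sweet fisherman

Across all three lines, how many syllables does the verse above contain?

Line 1: smoke (1), ever (2), descends (2) → 5
Line 2: dusty (2), silk (1) → 3
Line 3: quick (1), sweet (1), fisherman (3) → 5
Total: 5 + 3 + 5 = 13

13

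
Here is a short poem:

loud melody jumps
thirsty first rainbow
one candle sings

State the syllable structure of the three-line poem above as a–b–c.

5–5–4

Line 1: loud (1), melody (3), jumps (1) → 5
Line 2: thirsty (2), first (1), rainbow (2) → 5
Line 3: one (1), candle (2), sings (1) → 4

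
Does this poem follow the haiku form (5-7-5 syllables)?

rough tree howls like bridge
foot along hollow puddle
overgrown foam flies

Yes

Line 1: "rough tree howls like bridge": 1+1+1+1+1 = 5 ✓
Line 2: "foot along hollow puddle": 1+2+2+2 = 7 ✓
Line 3: "overgrown foam flies": 3+1+1 = 5 ✓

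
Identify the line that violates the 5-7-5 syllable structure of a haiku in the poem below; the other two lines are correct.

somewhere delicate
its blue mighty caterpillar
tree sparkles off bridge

Line 1: somewhere(2) + delicate(3) = 5 ✓
Line 2: its(1) + blue(1) + mighty(2) + caterpillar(4) = 8 (expected 7)
Line 3: tree(1) + sparkles(2) + off(1) + bridge(1) = 5 ✓

Line 2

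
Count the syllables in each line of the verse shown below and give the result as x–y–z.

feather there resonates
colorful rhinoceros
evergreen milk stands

Line 1: "feather there resonates": 2+1+3 = 6
Line 2: "colorful rhinoceros": 3+4 = 7
Line 3: "evergreen milk stands": 3+1+1 = 5

6–7–5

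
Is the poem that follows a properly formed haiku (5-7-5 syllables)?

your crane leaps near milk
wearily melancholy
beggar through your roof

Line 1: "your crane leaps near milk": 1+1+1+1+1 = 5 ✓
Line 2: "wearily melancholy": 3+4 = 7 ✓
Line 3: "beggar through your roof": 2+1+1+1 = 5 ✓

Yes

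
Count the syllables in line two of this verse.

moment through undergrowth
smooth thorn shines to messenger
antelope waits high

Line two: smooth(1) + thorn(1) + shines(1) + to(1) + messenger(3) = 7

7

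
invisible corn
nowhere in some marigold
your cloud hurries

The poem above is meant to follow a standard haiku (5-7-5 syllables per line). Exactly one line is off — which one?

Line 1: "invisible corn": 4+1 = 5 ✓
Line 2: "nowhere in some marigold": 2+1+1+3 = 7 ✓
Line 3: "your cloud hurries": 1+1+2 = 4 (expected 5)

The third line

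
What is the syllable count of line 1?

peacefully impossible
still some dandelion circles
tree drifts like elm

7

Line 1: peacefully(3) + impossible(4) = 7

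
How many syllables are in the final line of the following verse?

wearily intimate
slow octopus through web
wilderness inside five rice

7

The final line: wilderness (3), inside (2), five (1), rice (1) → 7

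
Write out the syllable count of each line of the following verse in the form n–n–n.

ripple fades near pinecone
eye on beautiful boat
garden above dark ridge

Line 1: ripple(2) + fades(1) + near(1) + pinecone(2) = 6
Line 2: eye(1) + on(1) + beautiful(3) + boat(1) = 6
Line 3: garden(2) + above(2) + dark(1) + ridge(1) = 6

6–6–6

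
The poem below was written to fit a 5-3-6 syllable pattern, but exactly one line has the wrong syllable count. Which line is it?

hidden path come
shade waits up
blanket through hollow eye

Line 1

Line 1: hidden (2), path (1), come (1) → 4 (expected 5)
Line 2: shade (1), waits (1), up (1) → 3 ✓
Line 3: blanket (2), through (1), hollow (2), eye (1) → 6 ✓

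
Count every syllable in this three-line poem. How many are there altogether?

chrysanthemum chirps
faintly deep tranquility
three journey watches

Line 1: "chrysanthemum chirps": 4+1 = 5
Line 2: "faintly deep tranquility": 2+1+4 = 7
Line 3: "three journey watches": 1+2+2 = 5
Total: 5 + 7 + 5 = 17

17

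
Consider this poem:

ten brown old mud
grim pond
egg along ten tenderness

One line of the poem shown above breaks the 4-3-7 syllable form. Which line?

The second line

Line 1: "ten brown old mud": 1+1+1+1 = 4 ✓
Line 2: "grim pond": 1+1 = 2 (expected 3)
Line 3: "egg along ten tenderness": 1+2+1+3 = 7 ✓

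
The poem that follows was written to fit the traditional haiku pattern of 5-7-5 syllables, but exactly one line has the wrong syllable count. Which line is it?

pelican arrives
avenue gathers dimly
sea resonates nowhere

Line 1: pelican (3), arrives (2) → 5 ✓
Line 2: avenue (3), gathers (2), dimly (2) → 7 ✓
Line 3: sea (1), resonates (3), nowhere (2) → 6 (expected 5)

Line 3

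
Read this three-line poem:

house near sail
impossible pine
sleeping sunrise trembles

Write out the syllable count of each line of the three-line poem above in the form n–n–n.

Line 1: "house near sail": 1+1+1 = 3
Line 2: "impossible pine": 4+1 = 5
Line 3: "sleeping sunrise trembles": 2+2+2 = 6

3–5–6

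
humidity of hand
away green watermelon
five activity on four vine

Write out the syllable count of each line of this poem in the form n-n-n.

6-7-8

Line 1: "humidity of hand": 4+1+1 = 6
Line 2: "away green watermelon": 2+1+4 = 7
Line 3: "five activity on four vine": 1+4+1+1+1 = 8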